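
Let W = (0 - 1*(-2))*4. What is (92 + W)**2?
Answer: 10000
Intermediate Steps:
W = 8 (W = (0 + 2)*4 = 2*4 = 8)
(92 + W)**2 = (92 + 8)**2 = 100**2 = 10000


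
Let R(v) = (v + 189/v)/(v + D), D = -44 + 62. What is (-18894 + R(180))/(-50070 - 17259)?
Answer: 24938873/88874280 ≈ 0.28061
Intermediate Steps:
D = 18
R(v) = (v + 189/v)/(18 + v) (R(v) = (v + 189/v)/(v + 18) = (v + 189/v)/(18 + v))
(-18894 + R(180))/(-50070 - 17259) = (-18894 + (189 + 180²)/(180*(18 + 180)))/(-50070 - 17259) = (-18894 + (1/180)*(189 + 32400)/198)/(-67329) = (-18894 + (1/180)*(1/198)*32589)*(-1/67329) = (-18894 + 1207/1320)*(-1/67329) = -24938873/1320*(-1/67329) = 24938873/88874280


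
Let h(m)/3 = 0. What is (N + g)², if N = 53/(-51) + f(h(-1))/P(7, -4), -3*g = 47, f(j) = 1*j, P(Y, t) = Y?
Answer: 80656/289 ≈ 279.09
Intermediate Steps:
h(m) = 0 (h(m) = 3*0 = 0)
f(j) = j
g = -47/3 (g = -⅓*47 = -47/3 ≈ -15.667)
N = -53/51 (N = 53/(-51) + 0/7 = 53*(-1/51) + 0*(⅐) = -53/51 + 0 = -53/51 ≈ -1.0392)
(N + g)² = (-53/51 - 47/3)² = (-284/17)² = 80656/289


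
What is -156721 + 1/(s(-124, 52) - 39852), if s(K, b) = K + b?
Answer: -6256929205/39924 ≈ -1.5672e+5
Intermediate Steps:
-156721 + 1/(s(-124, 52) - 39852) = -156721 + 1/((-124 + 52) - 39852) = -156721 + 1/(-72 - 39852) = -156721 + 1/(-39924) = -156721 - 1/39924 = -6256929205/39924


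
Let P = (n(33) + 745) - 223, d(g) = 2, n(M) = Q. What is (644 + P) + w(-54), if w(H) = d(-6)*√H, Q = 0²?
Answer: 1166 + 6*I*√6 ≈ 1166.0 + 14.697*I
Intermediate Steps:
Q = 0
n(M) = 0
w(H) = 2*√H
P = 522 (P = (0 + 745) - 223 = 745 - 223 = 522)
(644 + P) + w(-54) = (644 + 522) + 2*√(-54) = 1166 + 2*(3*I*√6) = 1166 + 6*I*√6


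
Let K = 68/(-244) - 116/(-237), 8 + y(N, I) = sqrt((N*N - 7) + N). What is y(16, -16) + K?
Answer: -112609/14457 + sqrt(265) ≈ 8.4896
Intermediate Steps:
y(N, I) = -8 + sqrt(-7 + N + N**2) (y(N, I) = -8 + sqrt((N*N - 7) + N) = -8 + sqrt((N**2 - 7) + N) = -8 + sqrt((-7 + N**2) + N) = -8 + sqrt(-7 + N + N**2))
K = 3047/14457 (K = 68*(-1/244) - 116*(-1/237) = -17/61 + 116/237 = 3047/14457 ≈ 0.21076)
y(16, -16) + K = (-8 + sqrt(-7 + 16 + 16**2)) + 3047/14457 = (-8 + sqrt(-7 + 16 + 256)) + 3047/14457 = (-8 + sqrt(265)) + 3047/14457 = -112609/14457 + sqrt(265)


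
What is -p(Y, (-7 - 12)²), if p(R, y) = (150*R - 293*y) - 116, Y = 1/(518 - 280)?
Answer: 12600716/119 ≈ 1.0589e+5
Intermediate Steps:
Y = 1/238 ≈ 0.0042017
p(R, y) = -116 - 293*y + 150*R (p(R, y) = (-293*y + 150*R) - 116 = -116 - 293*y + 150*R)
-p(Y, (-7 - 12)²) = -(-116 - 293*(-7 - 12)² + 150*(1/238)) = -(-116 - 293*(-19)² + 75/119) = -(-116 - 293*361 + 75/119) = -(-116 - 105773 + 75/119) = -1*(-12600716/119) = 12600716/119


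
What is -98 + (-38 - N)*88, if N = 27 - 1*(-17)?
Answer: -7314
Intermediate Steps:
N = 44 (N = 27 + 17 = 44)
-98 + (-38 - N)*88 = -98 + (-38 - 1*44)*88 = -98 + (-38 - 44)*88 = -98 - 82*88 = -98 - 7216 = -7314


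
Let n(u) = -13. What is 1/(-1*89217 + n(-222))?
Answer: -1/89230 ≈ -1.1207e-5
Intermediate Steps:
1/(-1*89217 + n(-222)) = 1/(-1*89217 - 13) = 1/(-89217 - 13) = 1/(-89230) = -1/89230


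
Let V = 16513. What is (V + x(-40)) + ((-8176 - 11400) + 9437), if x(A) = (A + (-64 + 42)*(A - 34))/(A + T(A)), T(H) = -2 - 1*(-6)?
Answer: 56969/9 ≈ 6329.9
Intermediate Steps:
T(H) = 4 (T(H) = -2 + 6 = 4)
x(A) = (748 - 21*A)/(4 + A) (x(A) = (A + (-64 + 42)*(A - 34))/(A + 4) = (A - 22*(-34 + A))/(4 + A) = (A + (748 - 22*A))/(4 + A) = (748 - 21*A)/(4 + A))
(V + x(-40)) + ((-8176 - 11400) + 9437) = (16513 + (748 - 21*(-40))/(4 - 40)) + ((-8176 - 11400) + 9437) = (16513 + (748 + 840)/(-36)) + (-19576 + 9437) = (16513 - 1/36*1588) - 10139 = (16513 - 397/9) - 10139 = 148220/9 - 10139 = 56969/9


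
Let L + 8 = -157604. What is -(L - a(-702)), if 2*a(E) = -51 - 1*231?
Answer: 157471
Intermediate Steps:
a(E) = -141 (a(E) = (-51 - 1*231)/2 = (-51 - 231)/2 = (1/2)*(-282) = -141)
L = -157612 (L = -8 - 157604 = -157612)
-(L - a(-702)) = -(-157612 - 1*(-141)) = -(-157612 + 141) = -1*(-157471) = 157471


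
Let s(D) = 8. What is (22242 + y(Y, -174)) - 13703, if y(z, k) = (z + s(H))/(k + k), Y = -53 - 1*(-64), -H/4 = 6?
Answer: 2971553/348 ≈ 8538.9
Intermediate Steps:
H = -24 (H = -4*6 = -24)
Y = 11 (Y = -53 + 64 = 11)
y(z, k) = (8 + z)/(2*k) (y(z, k) = (z + 8)/(k + k) = (8 + z)/((2*k)) = (8 + z)*(1/(2*k)) = (8 + z)/(2*k))
(22242 + y(Y, -174)) - 13703 = (22242 + (½)*(8 + 11)/(-174)) - 13703 = (22242 + (½)*(-1/174)*19) - 13703 = (22242 - 19/348) - 13703 = 7740197/348 - 13703 = 2971553/348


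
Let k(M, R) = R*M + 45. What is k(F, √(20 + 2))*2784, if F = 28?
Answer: 125280 + 77952*√22 ≈ 4.9091e+5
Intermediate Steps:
k(M, R) = 45 + M*R (k(M, R) = M*R + 45 = 45 + M*R)
k(F, √(20 + 2))*2784 = (45 + 28*√(20 + 2))*2784 = (45 + 28*√22)*2784 = 125280 + 77952*√22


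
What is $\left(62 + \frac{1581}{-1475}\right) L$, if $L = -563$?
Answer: $- \frac{50596247}{1475} \approx -34303.0$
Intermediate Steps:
$\left(62 + \frac{1581}{-1475}\right) L = \left(62 + \frac{1581}{-1475}\right) \left(-563\right) = \left(62 + 1581 \left(- \frac{1}{1475}\right)\right) \left(-563\right) = \left(62 - \frac{1581}{1475}\right) \left(-563\right) = \frac{89869}{1475} \left(-563\right) = - \frac{50596247}{1475}$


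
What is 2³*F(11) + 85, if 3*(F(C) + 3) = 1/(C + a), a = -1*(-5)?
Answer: 367/6 ≈ 61.167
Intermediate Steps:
a = 5
F(C) = -3 + 1/(3*(5 + C)) (F(C) = -3 + 1/(3*(C + 5)) = -3 + 1/(3*(5 + C)))
2³*F(11) + 85 = 2³*((-44 - 9*11)/(3*(5 + 11))) + 85 = 8*((⅓)*(-44 - 99)/16) + 85 = 8*((⅓)*(1/16)*(-143)) + 85 = 8*(-143/48) + 85 = -143/6 + 85 = 367/6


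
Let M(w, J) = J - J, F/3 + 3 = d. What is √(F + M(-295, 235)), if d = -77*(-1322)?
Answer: √305373 ≈ 552.61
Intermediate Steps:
d = 101794
F = 305373 (F = -9 + 3*101794 = -9 + 305382 = 305373)
M(w, J) = 0
√(F + M(-295, 235)) = √(305373 + 0) = √305373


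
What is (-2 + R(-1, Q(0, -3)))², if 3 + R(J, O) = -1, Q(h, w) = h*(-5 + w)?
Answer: 36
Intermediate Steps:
R(J, O) = -4 (R(J, O) = -3 - 1 = -4)
(-2 + R(-1, Q(0, -3)))² = (-2 - 4)² = (-6)² = 36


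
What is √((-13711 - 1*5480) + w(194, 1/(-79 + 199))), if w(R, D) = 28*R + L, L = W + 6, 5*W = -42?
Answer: I*√344035/5 ≈ 117.31*I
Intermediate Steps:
W = -42/5 (W = (⅕)*(-42) = -42/5 ≈ -8.4000)
L = -12/5 (L = -42/5 + 6 = -12/5 ≈ -2.4000)
w(R, D) = -12/5 + 28*R (w(R, D) = 28*R - 12/5 = -12/5 + 28*R)
√((-13711 - 1*5480) + w(194, 1/(-79 + 199))) = √((-13711 - 1*5480) + (-12/5 + 28*194)) = √((-13711 - 5480) + (-12/5 + 5432)) = √(-19191 + 27148/5) = √(-68807/5) = I*√344035/5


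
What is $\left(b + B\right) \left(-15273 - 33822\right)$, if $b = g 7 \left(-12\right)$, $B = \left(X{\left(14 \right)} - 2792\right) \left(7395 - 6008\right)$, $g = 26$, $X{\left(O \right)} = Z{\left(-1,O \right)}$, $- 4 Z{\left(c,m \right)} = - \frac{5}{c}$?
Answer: $\frac{761251703265}{4} \approx 1.9031 \cdot 10^{11}$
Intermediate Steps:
$Z{\left(c,m \right)} = \frac{5}{4 c}$ ($Z{\left(c,m \right)} = - \frac{\left(-5\right) \frac{1}{c}}{4} = \frac{5}{4 c}$)
$X{\left(O \right)} = - \frac{5}{4}$ ($X{\left(O \right)} = \frac{5}{4 \left(-1\right)} = \frac{5}{4} \left(-1\right) = - \frac{5}{4}$)
$B = - \frac{15496951}{4}$ ($B = \left(- \frac{5}{4} - 2792\right) \left(7395 - 6008\right) = \left(- \frac{11173}{4}\right) 1387 = - \frac{15496951}{4} \approx -3.8742 \cdot 10^{6}$)
$b = -2184$ ($b = 26 \cdot 7 \left(-12\right) = 182 \left(-12\right) = -2184$)
$\left(b + B\right) \left(-15273 - 33822\right) = \left(-2184 - \frac{15496951}{4}\right) \left(-15273 - 33822\right) = \left(- \frac{15505687}{4}\right) \left(-49095\right) = \frac{761251703265}{4}$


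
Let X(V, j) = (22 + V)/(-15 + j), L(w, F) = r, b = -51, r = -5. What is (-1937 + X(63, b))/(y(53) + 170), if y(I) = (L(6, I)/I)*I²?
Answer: 6733/330 ≈ 20.403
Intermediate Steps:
L(w, F) = -5
X(V, j) = (22 + V)/(-15 + j)
y(I) = -5*I (y(I) = (-5/I)*I² = -5*I)
(-1937 + X(63, b))/(y(53) + 170) = (-1937 + (22 + 63)/(-15 - 51))/(-5*53 + 170) = (-1937 + 85/(-66))/(-265 + 170) = (-1937 - 1/66*85)/(-95) = (-1937 - 85/66)*(-1/95) = -127927/66*(-1/95) = 6733/330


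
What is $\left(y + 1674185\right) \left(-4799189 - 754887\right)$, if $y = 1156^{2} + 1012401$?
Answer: $-22343614530072$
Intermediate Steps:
$y = 2348737$ ($y = 1336336 + 1012401 = 2348737$)
$\left(y + 1674185\right) \left(-4799189 - 754887\right) = \left(2348737 + 1674185\right) \left(-4799189 - 754887\right) = 4022922 \left(-5554076\right) = -22343614530072$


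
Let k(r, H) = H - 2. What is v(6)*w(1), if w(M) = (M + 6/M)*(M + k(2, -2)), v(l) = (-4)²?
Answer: -336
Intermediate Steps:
k(r, H) = -2 + H
v(l) = 16
w(M) = (-4 + M)*(M + 6/M) (w(M) = (M + 6/M)*(M + (-2 - 2)) = (M + 6/M)*(M - 4) = (M + 6/M)*(-4 + M) = (-4 + M)*(M + 6/M))
v(6)*w(1) = 16*(6 + 1² - 24/1 - 4*1) = 16*(6 + 1 - 24*1 - 4) = 16*(6 + 1 - 24 - 4) = 16*(-21) = -336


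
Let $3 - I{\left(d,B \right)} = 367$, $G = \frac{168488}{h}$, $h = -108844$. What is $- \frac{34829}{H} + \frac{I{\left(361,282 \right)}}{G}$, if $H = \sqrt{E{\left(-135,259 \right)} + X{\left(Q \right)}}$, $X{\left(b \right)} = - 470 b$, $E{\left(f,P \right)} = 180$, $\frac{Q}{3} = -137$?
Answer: $\frac{4952402}{21061} - \frac{34829 \sqrt{7734}}{38670} \approx 155.94$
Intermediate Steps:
$Q = -411$ ($Q = 3 \left(-137\right) = -411$)
$G = - \frac{42122}{27211}$ ($G = \frac{168488}{-108844} = 168488 \left(- \frac{1}{108844}\right) = - \frac{42122}{27211} \approx -1.548$)
$I{\left(d,B \right)} = -364$ ($I{\left(d,B \right)} = 3 - 367 = -364$)
$H = 5 \sqrt{7734}$ ($H = \sqrt{180 - -193170} = \sqrt{180 + 193170} = \sqrt{193350} = 5 \sqrt{7734} \approx 439.72$)
$- \frac{34829}{H} + \frac{I{\left(361,282 \right)}}{G} = - \frac{34829}{5 \sqrt{7734}} - \frac{364}{- \frac{42122}{27211}} = - 34829 \frac{\sqrt{7734}}{38670} - - \frac{4952402}{21061} = - \frac{34829 \sqrt{7734}}{38670} + \frac{4952402}{21061} = \frac{4952402}{21061} - \frac{34829 \sqrt{7734}}{38670}$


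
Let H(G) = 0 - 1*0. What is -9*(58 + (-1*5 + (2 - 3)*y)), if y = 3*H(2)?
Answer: -477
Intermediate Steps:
H(G) = 0 (H(G) = 0 + 0 = 0)
y = 0 (y = 3*0 = 0)
-9*(58 + (-1*5 + (2 - 3)*y)) = -9*(58 + (-1*5 + (2 - 3)*0)) = -9*(58 + (-5 - 1*0)) = -9*(58 + (-5 + 0)) = -9*(58 - 5) = -9*53 = -477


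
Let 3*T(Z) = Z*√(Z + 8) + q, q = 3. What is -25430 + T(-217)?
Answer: -25429 - 217*I*√209/3 ≈ -25429.0 - 1045.7*I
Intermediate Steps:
T(Z) = 1 + Z*√(8 + Z)/3 (T(Z) = (Z*√(Z + 8) + 3)/3 = (Z*√(8 + Z) + 3)/3 = (3 + Z*√(8 + Z))/3 = 1 + Z*√(8 + Z)/3)
-25430 + T(-217) = -25430 + (1 + (⅓)*(-217)*√(8 - 217)) = -25430 + (1 + (⅓)*(-217)*√(-209)) = -25430 + (1 + (⅓)*(-217)*(I*√209)) = -25430 + (1 - 217*I*√209/3) = -25429 - 217*I*√209/3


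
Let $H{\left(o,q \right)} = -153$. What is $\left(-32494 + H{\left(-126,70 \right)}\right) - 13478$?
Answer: $-46125$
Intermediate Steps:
$\left(-32494 + H{\left(-126,70 \right)}\right) - 13478 = \left(-32494 - 153\right) - 13478 = -32647 - 13478 = -46125$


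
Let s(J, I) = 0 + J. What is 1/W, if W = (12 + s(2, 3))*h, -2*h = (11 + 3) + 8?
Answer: -1/154 ≈ -0.0064935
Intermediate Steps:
s(J, I) = J
h = -11 (h = -((11 + 3) + 8)/2 = -(14 + 8)/2 = -1/2*22 = -11)
W = -154 (W = (12 + 2)*(-11) = 14*(-11) = -154)
1/W = 1/(-154) = -1/154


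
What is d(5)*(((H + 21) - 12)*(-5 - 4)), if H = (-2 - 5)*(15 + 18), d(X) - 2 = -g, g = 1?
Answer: 1998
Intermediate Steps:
d(X) = 1 (d(X) = 2 - 1*1 = 2 - 1 = 1)
H = -231 (H = -7*33 = -231)
d(5)*(((H + 21) - 12)*(-5 - 4)) = 1*(((-231 + 21) - 12)*(-5 - 4)) = 1*((-210 - 12)*(-9)) = 1*(-222*(-9)) = 1*1998 = 1998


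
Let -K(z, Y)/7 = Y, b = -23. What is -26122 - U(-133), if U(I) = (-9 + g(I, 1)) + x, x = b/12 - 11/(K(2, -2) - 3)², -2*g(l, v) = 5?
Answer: -3446321/132 ≈ -26109.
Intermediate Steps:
g(l, v) = -5/2 (g(l, v) = -½*5 = -5/2)
K(z, Y) = -7*Y
x = -265/132 (x = -23/12 - 11/(-7*(-2) - 3)² = -23*1/12 - 11/(14 - 3)² = -23/12 - 11/(11²) = -23/12 - 11/121 = -23/12 - 11*1/121 = -23/12 - 1/11 = -265/132 ≈ -2.0076)
U(I) = -1783/132 (U(I) = (-9 - 5/2) - 265/132 = -23/2 - 265/132 = -1783/132)
-26122 - U(-133) = -26122 - 1*(-1783/132) = -26122 + 1783/132 = -3446321/132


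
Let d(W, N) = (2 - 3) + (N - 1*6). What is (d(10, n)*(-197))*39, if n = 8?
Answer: -7683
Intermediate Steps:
d(W, N) = -7 + N (d(W, N) = -1 + (N - 6) = -1 + (-6 + N) = -7 + N)
(d(10, n)*(-197))*39 = ((-7 + 8)*(-197))*39 = (1*(-197))*39 = -197*39 = -7683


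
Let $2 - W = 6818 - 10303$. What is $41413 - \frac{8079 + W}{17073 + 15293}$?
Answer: $\frac{670180796}{16183} \approx 41413.0$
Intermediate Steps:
$W = 3487$ ($W = 2 - \left(6818 - 10303\right) = 2 - -3485 = 2 + 3485 = 3487$)
$41413 - \frac{8079 + W}{17073 + 15293} = 41413 - \frac{8079 + 3487}{17073 + 15293} = 41413 - \frac{11566}{32366} = 41413 - 11566 \cdot \frac{1}{32366} = 41413 - \frac{5783}{16183} = \frac{670180796}{16183}$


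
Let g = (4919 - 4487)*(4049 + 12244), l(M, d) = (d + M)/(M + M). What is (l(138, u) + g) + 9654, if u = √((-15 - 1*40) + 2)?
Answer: 14096461/2 + I*√53/276 ≈ 7.0482e+6 + 0.026377*I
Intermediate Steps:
u = I*√53 (u = √((-15 - 40) + 2) = √(-55 + 2) = √(-53) = I*√53 ≈ 7.2801*I)
l(M, d) = (M + d)/(2*M) (l(M, d) = (M + d)/((2*M)) = (M + d)*(1/(2*M)) = (M + d)/(2*M))
g = 7038576 (g = 432*16293 = 7038576)
(l(138, u) + g) + 9654 = ((½)*(138 + I*√53)/138 + 7038576) + 9654 = ((½)*(1/138)*(138 + I*√53) + 7038576) + 9654 = ((½ + I*√53/276) + 7038576) + 9654 = (14077153/2 + I*√53/276) + 9654 = 14096461/2 + I*√53/276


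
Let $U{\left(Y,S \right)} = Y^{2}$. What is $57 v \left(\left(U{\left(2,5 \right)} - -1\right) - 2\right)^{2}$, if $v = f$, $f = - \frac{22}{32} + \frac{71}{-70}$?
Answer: $- \frac{488889}{560} \approx -873.02$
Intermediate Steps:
$f = - \frac{953}{560}$ ($f = \left(-22\right) \frac{1}{32} + 71 \left(- \frac{1}{70}\right) = - \frac{11}{16} - \frac{71}{70} = - \frac{953}{560} \approx -1.7018$)
$v = - \frac{953}{560} \approx -1.7018$
$57 v \left(\left(U{\left(2,5 \right)} - -1\right) - 2\right)^{2} = 57 \left(- \frac{953}{560}\right) \left(\left(2^{2} - -1\right) - 2\right)^{2} = - \frac{54321 \left(\left(4 + 1\right) - 2\right)^{2}}{560} = - \frac{54321 \left(5 - 2\right)^{2}}{560} = - \frac{54321 \cdot 3^{2}}{560} = \left(- \frac{54321}{560}\right) 9 = - \frac{488889}{560}$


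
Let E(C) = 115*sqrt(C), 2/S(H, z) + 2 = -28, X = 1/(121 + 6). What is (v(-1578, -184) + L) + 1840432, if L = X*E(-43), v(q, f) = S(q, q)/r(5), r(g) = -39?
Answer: 1076652721/585 + 115*I*sqrt(43)/127 ≈ 1.8404e+6 + 5.9378*I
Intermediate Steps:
X = 1/127 ≈ 0.0078740
S(H, z) = -1/15 (S(H, z) = 2/(-2 - 28) = 2/(-30) = 2*(-1/30) = -1/15)
v(q, f) = 1/585 (v(q, f) = -1/15/(-39) = -1/15*(-1/39) = 1/585)
L = 115*I*sqrt(43)/127 (L = (115*sqrt(-43))/127 = (115*(I*sqrt(43)))/127 = (115*I*sqrt(43))/127 = 115*I*sqrt(43)/127 ≈ 5.9378*I)
(v(-1578, -184) + L) + 1840432 = (1/585 + 115*I*sqrt(43)/127) + 1840432 = 1076652721/585 + 115*I*sqrt(43)/127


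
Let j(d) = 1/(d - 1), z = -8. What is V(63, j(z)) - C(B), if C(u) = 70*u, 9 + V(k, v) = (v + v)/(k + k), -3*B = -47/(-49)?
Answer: 7586/567 ≈ 13.379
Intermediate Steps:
j(d) = 1/(-1 + d)
B = -47/147 (B = -(-47)/(3*(-49)) = -(-47)*(-1)/(3*49) = -1/3*47/49 = -47/147 ≈ -0.31973)
V(k, v) = -9 + v/k (V(k, v) = -9 + (v + v)/(k + k) = -9 + (2*v)/((2*k)) = -9 + (2*v)*(1/(2*k)) = -9 + v/k)
V(63, j(z)) - C(B) = (-9 + 1/(-1 - 8*63)) - 70*(-47)/147 = (-9 + (1/63)/(-9)) - 1*(-470/21) = (-9 - 1/9*1/63) + 470/21 = (-9 - 1/567) + 470/21 = -5104/567 + 470/21 = 7586/567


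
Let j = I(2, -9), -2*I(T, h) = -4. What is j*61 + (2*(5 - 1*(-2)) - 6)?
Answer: 130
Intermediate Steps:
I(T, h) = 2 (I(T, h) = -1/2*(-4) = 2)
j = 2
j*61 + (2*(5 - 1*(-2)) - 6) = 2*61 + (2*(5 - 1*(-2)) - 6) = 122 + (2*(5 + 2) - 6) = 122 + (2*7 - 6) = 122 + (14 - 6) = 122 + 8 = 130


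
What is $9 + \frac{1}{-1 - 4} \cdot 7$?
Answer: $\frac{38}{5} \approx 7.6$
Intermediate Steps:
$9 + \frac{1}{-1 - 4} \cdot 7 = 9 + \frac{1}{-5} \cdot 7 = 9 - \frac{7}{5} = \frac{38}{5}$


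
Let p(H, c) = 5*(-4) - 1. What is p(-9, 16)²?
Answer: 441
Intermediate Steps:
p(H, c) = -21 (p(H, c) = -20 - 1 = -21)
p(-9, 16)² = (-21)² = 441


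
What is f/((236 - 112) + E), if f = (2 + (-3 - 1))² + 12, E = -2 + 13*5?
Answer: 16/187 ≈ 0.085562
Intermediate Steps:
E = 63 (E = -2 + 65 = 63)
f = 16 (f = (2 - 4)² + 12 = (-2)² + 12 = 4 + 12 = 16)
f/((236 - 112) + E) = 16/((236 - 112) + 63) = 16/(124 + 63) = 16/187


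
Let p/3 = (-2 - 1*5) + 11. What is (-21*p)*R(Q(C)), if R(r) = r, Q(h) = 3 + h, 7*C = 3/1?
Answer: -864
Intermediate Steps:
C = 3/7 (C = (3/1)/7 = (3*1)/7 = (⅐)*3 = 3/7 ≈ 0.42857)
p = 12 (p = 3*((-2 - 1*5) + 11) = 3*((-2 - 5) + 11) = 3*(-7 + 11) = 3*4 = 12)
(-21*p)*R(Q(C)) = (-21*12)*(3 + 3/7) = -252*24/7 = -864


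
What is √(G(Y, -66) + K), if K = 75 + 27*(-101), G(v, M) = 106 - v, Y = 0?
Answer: I*√2546 ≈ 50.458*I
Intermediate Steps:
K = -2652 (K = 75 - 2727 = -2652)
√(G(Y, -66) + K) = √((106 - 1*0) - 2652) = √((106 + 0) - 2652) = √(106 - 2652) = √(-2546) = I*√2546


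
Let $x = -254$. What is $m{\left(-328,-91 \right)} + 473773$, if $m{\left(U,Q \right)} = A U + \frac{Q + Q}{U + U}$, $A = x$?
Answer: $\frac{182723971}{328} \approx 5.5709 \cdot 10^{5}$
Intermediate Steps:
$A = -254$
$m{\left(U,Q \right)} = - 254 U + \frac{Q}{U}$ ($m{\left(U,Q \right)} = - 254 U + \frac{Q + Q}{U + U} = - 254 U + \frac{2 Q}{2 U} = - 254 U + 2 Q \frac{1}{2 U} = - 254 U + \frac{Q}{U}$)
$m{\left(-328,-91 \right)} + 473773 = \left(\left(-254\right) \left(-328\right) - \frac{91}{-328}\right) + 473773 = \left(83312 - - \frac{91}{328}\right) + 473773 = \left(83312 + \frac{91}{328}\right) + 473773 = \frac{27326427}{328} + 473773 = \frac{182723971}{328}$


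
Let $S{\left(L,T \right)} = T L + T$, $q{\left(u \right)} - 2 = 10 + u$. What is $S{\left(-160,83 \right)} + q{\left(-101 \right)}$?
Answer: $-13286$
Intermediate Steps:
$q{\left(u \right)} = 12 + u$ ($q{\left(u \right)} = 2 + \left(10 + u\right) = 12 + u$)
$S{\left(L,T \right)} = T + L T$ ($S{\left(L,T \right)} = L T + T = T + L T$)
$S{\left(-160,83 \right)} + q{\left(-101 \right)} = 83 \left(1 - 160\right) + \left(12 - 101\right) = 83 \left(-159\right) - 89 = -13197 - 89 = -13286$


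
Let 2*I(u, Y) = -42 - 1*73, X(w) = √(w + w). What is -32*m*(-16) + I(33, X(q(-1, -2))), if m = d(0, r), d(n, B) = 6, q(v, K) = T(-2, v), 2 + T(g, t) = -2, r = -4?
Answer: 6029/2 ≈ 3014.5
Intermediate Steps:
T(g, t) = -4 (T(g, t) = -2 - 2 = -4)
q(v, K) = -4
X(w) = √2*√w (X(w) = √(2*w) = √2*√w)
I(u, Y) = -115/2 (I(u, Y) = (-42 - 1*73)/2 = (-42 - 73)/2 = (½)*(-115) = -115/2)
m = 6
-32*m*(-16) + I(33, X(q(-1, -2))) = -32*6*(-16) - 115/2 = -192*(-16) - 115/2 = 3072 - 115/2 = 6029/2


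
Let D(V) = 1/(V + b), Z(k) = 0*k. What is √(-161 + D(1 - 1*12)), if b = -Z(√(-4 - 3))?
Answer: 2*I*√4873/11 ≈ 12.692*I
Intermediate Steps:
Z(k) = 0
b = 0 (b = -1*0 = 0)
D(V) = 1/V (D(V) = 1/(V + 0) = 1/V)
√(-161 + D(1 - 1*12)) = √(-161 + 1/(1 - 1*12)) = √(-161 + 1/(1 - 12)) = √(-161 + 1/(-11)) = √(-161 - 1/11) = √(-1772/11) = 2*I*√4873/11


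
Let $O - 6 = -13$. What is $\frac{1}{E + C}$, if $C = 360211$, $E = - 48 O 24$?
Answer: $\frac{1}{368275} \approx 2.7154 \cdot 10^{-6}$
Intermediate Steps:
$O = -7$ ($O = 6 - 13 = -7$)
$E = 8064$ ($E = \left(-48\right) \left(-7\right) 24 = 336 \cdot 24 = 8064$)
$\frac{1}{E + C} = \frac{1}{8064 + 360211} = \frac{1}{368275}$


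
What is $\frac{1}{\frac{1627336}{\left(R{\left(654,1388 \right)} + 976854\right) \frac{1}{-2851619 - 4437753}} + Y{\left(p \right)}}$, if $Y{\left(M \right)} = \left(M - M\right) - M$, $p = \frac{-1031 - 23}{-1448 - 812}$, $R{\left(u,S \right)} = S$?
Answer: $- \frac{552706730}{6702175730007247} \approx -8.2467 \cdot 10^{-8}$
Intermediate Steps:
$p = \frac{527}{1130}$ ($p = - \frac{1054}{-1448 - 812} = - \frac{1054}{-2260} = \left(-1054\right) \left(- \frac{1}{2260}\right) = \frac{527}{1130} \approx 0.46637$)
$Y{\left(M \right)} = - M$ ($Y{\left(M \right)} = 0 - M = - M$)
$\frac{1}{\frac{1627336}{\left(R{\left(654,1388 \right)} + 976854\right) \frac{1}{-2851619 - 4437753}} + Y{\left(p \right)}} = \frac{1}{\frac{1627336}{\left(1388 + 976854\right) \frac{1}{-2851619 - 4437753}} - \frac{527}{1130}} = \frac{1}{\frac{1627336}{978242 \frac{1}{-7289372}} - \frac{527}{1130}} = \frac{1}{\frac{1627336}{978242 \left(- \frac{1}{7289372}\right)} - \frac{527}{1130}} = \frac{1}{\frac{1627336}{- \frac{489121}{3644686}} - \frac{527}{1130}} = \frac{1}{1627336 \left(- \frac{3644686}{489121}\right) - \frac{527}{1130}} = \frac{1}{- \frac{5931128736496}{489121} - \frac{527}{1130}} = \frac{1}{- \frac{6702175730007247}{552706730}} = - \frac{552706730}{6702175730007247}$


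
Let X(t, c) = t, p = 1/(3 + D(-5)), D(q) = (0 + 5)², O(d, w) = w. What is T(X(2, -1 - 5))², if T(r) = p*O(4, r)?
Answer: 1/196 ≈ 0.0051020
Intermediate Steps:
D(q) = 25 (D(q) = 5² = 25)
p = 1/28 (p = 1/(3 + 25) = 1/28 ≈ 0.035714)
T(r) = r/28
T(X(2, -1 - 5))² = ((1/28)*2)² = (1/14)² = 1/196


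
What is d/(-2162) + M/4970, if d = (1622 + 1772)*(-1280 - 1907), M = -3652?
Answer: 13437748509/2686285 ≈ 5002.4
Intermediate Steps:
d = -10816678 (d = 3394*(-3187) = -10816678)
d/(-2162) + M/4970 = -10816678/(-2162) - 3652/4970 = -10816678*(-1/2162) - 3652*1/4970 = 5408339/1081 - 1826/2485 = 13437748509/2686285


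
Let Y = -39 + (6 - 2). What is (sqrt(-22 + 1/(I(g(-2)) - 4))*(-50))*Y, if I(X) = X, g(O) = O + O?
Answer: 875*I*sqrt(354)/2 ≈ 8231.5*I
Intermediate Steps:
g(O) = 2*O
Y = -35 (Y = -39 + 4 = -35)
(sqrt(-22 + 1/(I(g(-2)) - 4))*(-50))*Y = (sqrt(-22 + 1/(2*(-2) - 4))*(-50))*(-35) = (sqrt(-22 + 1/(-4 - 4))*(-50))*(-35) = (sqrt(-22 + 1/(-8))*(-50))*(-35) = (sqrt(-22 - 1/8)*(-50))*(-35) = (sqrt(-177/8)*(-50))*(-35) = ((I*sqrt(354)/4)*(-50))*(-35) = -25*I*sqrt(354)/2*(-35) = 875*I*sqrt(354)/2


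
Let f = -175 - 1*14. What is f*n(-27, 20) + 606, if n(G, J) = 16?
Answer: -2418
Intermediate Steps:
f = -189 (f = -175 - 14 = -189)
f*n(-27, 20) + 606 = -189*16 + 606 = -3024 + 606 = -2418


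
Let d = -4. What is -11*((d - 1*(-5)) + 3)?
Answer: -44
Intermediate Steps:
-11*((d - 1*(-5)) + 3) = -11*((-4 - 1*(-5)) + 3) = -11*((-4 + 5) + 3) = -11*(1 + 3) = -11*4 = -44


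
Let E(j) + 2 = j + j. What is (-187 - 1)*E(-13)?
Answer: 5264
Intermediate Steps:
E(j) = -2 + 2*j (E(j) = -2 + (j + j) = -2 + 2*j)
(-187 - 1)*E(-13) = (-187 - 1)*(-2 + 2*(-13)) = -188*(-2 - 26) = -188*(-28) = 5264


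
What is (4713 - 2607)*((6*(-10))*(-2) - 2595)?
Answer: -5212350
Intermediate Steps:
(4713 - 2607)*((6*(-10))*(-2) - 2595) = 2106*(-60*(-2) - 2595) = 2106*(120 - 2595) = 2106*(-2475) = -5212350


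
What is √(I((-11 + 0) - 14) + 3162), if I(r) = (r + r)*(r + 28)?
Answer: 2*√753 ≈ 54.882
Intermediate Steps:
I(r) = 2*r*(28 + r) (I(r) = (2*r)*(28 + r) = 2*r*(28 + r))
√(I((-11 + 0) - 14) + 3162) = √(2*((-11 + 0) - 14)*(28 + ((-11 + 0) - 14)) + 3162) = √(2*(-11 - 14)*(28 + (-11 - 14)) + 3162) = √(2*(-25)*(28 - 25) + 3162) = √(2*(-25)*3 + 3162) = √(-150 + 3162) = √3012 = 2*√753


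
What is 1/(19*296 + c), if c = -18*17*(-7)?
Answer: 1/7766 ≈ 0.00012877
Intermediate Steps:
c = 2142 (c = -306*(-7) = 2142)
1/(19*296 + c) = 1/(19*296 + 2142) = 1/(5624 + 2142) = 1/7766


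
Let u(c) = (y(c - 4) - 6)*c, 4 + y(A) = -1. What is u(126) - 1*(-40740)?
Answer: 39354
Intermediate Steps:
y(A) = -5 (y(A) = -4 - 1 = -5)
u(c) = -11*c (u(c) = (-5 - 6)*c = -11*c)
u(126) - 1*(-40740) = -11*126 - 1*(-40740) = -1386 + 40740 = 39354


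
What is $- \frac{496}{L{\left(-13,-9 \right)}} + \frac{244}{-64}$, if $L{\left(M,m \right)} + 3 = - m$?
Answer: $- \frac{4151}{48} \approx -86.479$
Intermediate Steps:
$L{\left(M,m \right)} = -3 - m$
$- \frac{496}{L{\left(-13,-9 \right)}} + \frac{244}{-64} = - \frac{496}{-3 - -9} + \frac{244}{-64} = - \frac{496}{-3 + 9} + 244 \left(- \frac{1}{64}\right) = - \frac{496}{6} - \frac{61}{16} = \left(-496\right) \frac{1}{6} - \frac{61}{16} = - \frac{248}{3} - \frac{61}{16} = - \frac{4151}{48}$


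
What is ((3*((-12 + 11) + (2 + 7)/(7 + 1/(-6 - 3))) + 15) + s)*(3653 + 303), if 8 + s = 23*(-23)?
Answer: -63903246/31 ≈ -2.0614e+6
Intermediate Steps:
s = -537 (s = -8 + 23*(-23) = -8 - 529 = -537)
((3*((-12 + 11) + (2 + 7)/(7 + 1/(-6 - 3))) + 15) + s)*(3653 + 303) = ((3*((-12 + 11) + (2 + 7)/(7 + 1/(-6 - 3))) + 15) - 537)*(3653 + 303) = ((3*(-1 + 9/(7 + 1/(-9))) + 15) - 537)*3956 = ((3*(-1 + 9/(7 - ⅑)) + 15) - 537)*3956 = ((3*(-1 + 9/(62/9)) + 15) - 537)*3956 = ((3*(-1 + 9*(9/62)) + 15) - 537)*3956 = ((3*(-1 + 81/62) + 15) - 537)*3956 = ((3*(19/62) + 15) - 537)*3956 = ((57/62 + 15) - 537)*3956 = (987/62 - 537)*3956 = -32307/62*3956 = -63903246/31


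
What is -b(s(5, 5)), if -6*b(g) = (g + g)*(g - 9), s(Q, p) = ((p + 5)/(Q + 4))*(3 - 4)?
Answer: 910/243 ≈ 3.7449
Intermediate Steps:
s(Q, p) = -(5 + p)/(4 + Q) (s(Q, p) = ((5 + p)/(4 + Q))*(-1) = -(5 + p)/(4 + Q))
b(g) = -g*(-9 + g)/3 (b(g) = -(g + g)*(g - 9)/6 = -2*g*(-9 + g)/6 = -g*(-9 + g)/3)
-b(s(5, 5)) = -(-5 - 1*5)/(4 + 5)*(9 - (-5 - 1*5)/(4 + 5))/3 = -(-5 - 5)/9*(9 - (-5 - 5)/9)/3 = -(1/9)*(-10)*(9 - (-10)/9)/3 = -(-10)*(9 - 1*(-10/9))/(3*9) = -(-10)*(9 + 10/9)/(3*9) = -(-10)*91/(3*9*9) = -1*(-910/243) = 910/243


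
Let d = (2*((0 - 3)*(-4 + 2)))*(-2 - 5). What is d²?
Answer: 7056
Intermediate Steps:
d = -84 (d = (2*(-3*(-2)))*(-7) = (2*6)*(-7) = 12*(-7) = -84)
d² = (-84)² = 7056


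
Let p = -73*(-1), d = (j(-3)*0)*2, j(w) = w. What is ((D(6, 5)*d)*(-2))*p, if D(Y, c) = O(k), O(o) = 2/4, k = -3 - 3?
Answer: 0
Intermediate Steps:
k = -6
O(o) = 1/2 (O(o) = 2*(1/4) = 1/2)
D(Y, c) = 1/2
d = 0 (d = -3*0*2 = 0*2 = 0)
p = 73
((D(6, 5)*d)*(-2))*p = (((1/2)*0)*(-2))*73 = (0*(-2))*73 = 0*73 = 0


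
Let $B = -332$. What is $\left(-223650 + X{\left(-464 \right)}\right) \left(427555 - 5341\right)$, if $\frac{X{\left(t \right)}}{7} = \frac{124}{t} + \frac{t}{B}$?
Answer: $- \frac{454561085193033}{4814} \approx -9.4425 \cdot 10^{10}$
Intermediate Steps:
$X{\left(t \right)} = \frac{868}{t} - \frac{7 t}{332}$ ($X{\left(t \right)} = 7 \left(\frac{124}{t} + \frac{t}{-332}\right) = 7 \left(\frac{124}{t} + t \left(- \frac{1}{332}\right)\right) = 7 \left(\frac{124}{t} - \frac{t}{332}\right) = \frac{868}{t} - \frac{7 t}{332}$)
$\left(-223650 + X{\left(-464 \right)}\right) \left(427555 - 5341\right) = \left(-223650 + \left(\frac{868}{-464} - - \frac{812}{83}\right)\right) \left(427555 - 5341\right) = \left(-223650 + \left(868 \left(- \frac{1}{464}\right) + \frac{812}{83}\right)\right) 422214 = \left(-223650 + \left(- \frac{217}{116} + \frac{812}{83}\right)\right) 422214 = \left(-223650 + \frac{76181}{9628}\right) 422214 = \left(- \frac{2153226019}{9628}\right) 422214 = - \frac{454561085193033}{4814}$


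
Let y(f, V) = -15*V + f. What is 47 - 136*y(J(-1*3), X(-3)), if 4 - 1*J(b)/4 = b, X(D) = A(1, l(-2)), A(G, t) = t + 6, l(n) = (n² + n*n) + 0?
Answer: 24799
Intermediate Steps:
l(n) = 2*n² (l(n) = (n² + n²) + 0 = 2*n² + 0 = 2*n²)
A(G, t) = 6 + t
X(D) = 14 (X(D) = 6 + 2*(-2)² = 6 + 2*4 = 6 + 8 = 14)
J(b) = 16 - 4*b
y(f, V) = f - 15*V
47 - 136*y(J(-1*3), X(-3)) = 47 - 136*((16 - (-4)*3) - 15*14) = 47 - 136*((16 - 4*(-3)) - 210) = 47 - 136*((16 + 12) - 210) = 47 - 136*(28 - 210) = 47 - 136*(-182) = 47 + 24752 = 24799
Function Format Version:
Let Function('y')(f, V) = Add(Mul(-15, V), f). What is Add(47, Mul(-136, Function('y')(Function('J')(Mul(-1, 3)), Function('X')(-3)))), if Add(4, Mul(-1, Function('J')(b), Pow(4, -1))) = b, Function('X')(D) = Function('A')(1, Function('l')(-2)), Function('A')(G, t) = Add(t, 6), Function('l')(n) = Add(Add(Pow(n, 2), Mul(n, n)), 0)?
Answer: 24799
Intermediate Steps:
Function('l')(n) = Mul(2, Pow(n, 2)) (Function('l')(n) = Add(Add(Pow(n, 2), Pow(n, 2)), 0) = Add(Mul(2, Pow(n, 2)), 0) = Mul(2, Pow(n, 2)))
Function('A')(G, t) = Add(6, t)
Function('X')(D) = 14 (Function('X')(D) = Add(6, Mul(2, Pow(-2, 2))) = Add(6, Mul(2, 4)) = Add(6, 8) = 14)
Function('J')(b) = Add(16, Mul(-4, b))
Function('y')(f, V) = Add(f, Mul(-15, V))
Add(47, Mul(-136, Function('y')(Function('J')(Mul(-1, 3)), Function('X')(-3)))) = Add(47, Mul(-136, Add(Add(16, Mul(-4, Mul(-1, 3))), Mul(-15, 14)))) = Add(47, Mul(-136, Add(Add(16, Mul(-4, -3)), -210))) = Add(47, Mul(-136, Add(Add(16, 12), -210))) = Add(47, Mul(-136, Add(28, -210))) = Add(47, Mul(-136, -182)) = Add(47, 24752) = 24799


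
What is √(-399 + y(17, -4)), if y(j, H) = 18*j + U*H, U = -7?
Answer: I*√65 ≈ 8.0623*I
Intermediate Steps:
y(j, H) = -7*H + 18*j (y(j, H) = 18*j - 7*H = -7*H + 18*j)
√(-399 + y(17, -4)) = √(-399 + (-7*(-4) + 18*17)) = √(-399 + (28 + 306)) = √(-399 + 334) = √(-65) = I*√65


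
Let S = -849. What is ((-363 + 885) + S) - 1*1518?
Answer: -1845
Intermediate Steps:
((-363 + 885) + S) - 1*1518 = ((-363 + 885) - 849) - 1*1518 = (522 - 849) - 1518 = -327 - 1518 = -1845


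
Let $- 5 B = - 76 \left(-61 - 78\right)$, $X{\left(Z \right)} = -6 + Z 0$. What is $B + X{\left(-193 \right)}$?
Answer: $- \frac{10594}{5} \approx -2118.8$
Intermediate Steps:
$X{\left(Z \right)} = -6$ ($X{\left(Z \right)} = -6 + 0 = -6$)
$B = - \frac{10564}{5}$ ($B = - \frac{\left(-76\right) \left(-61 - 78\right)}{5} = - \frac{\left(-76\right) \left(-139\right)}{5} = \left(- \frac{1}{5}\right) 10564 = - \frac{10564}{5} \approx -2112.8$)
$B + X{\left(-193 \right)} = - \frac{10564}{5} - 6 = - \frac{10594}{5}$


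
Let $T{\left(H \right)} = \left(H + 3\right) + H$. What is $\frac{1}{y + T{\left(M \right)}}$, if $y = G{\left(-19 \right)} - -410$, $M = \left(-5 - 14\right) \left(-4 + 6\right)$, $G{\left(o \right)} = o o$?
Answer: $\frac{1}{698} \approx 0.0014327$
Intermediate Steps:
$G{\left(o \right)} = o^{2}$
$M = -38$ ($M = \left(-19\right) 2 = -38$)
$T{\left(H \right)} = 3 + 2 H$ ($T{\left(H \right)} = \left(3 + H\right) + H = 3 + 2 H$)
$y = 771$ ($y = \left(-19\right)^{2} - -410 = 361 + 410 = 771$)
$\frac{1}{y + T{\left(M \right)}} = \frac{1}{771 + \left(3 + 2 \left(-38\right)\right)} = \frac{1}{771 + \left(3 - 76\right)} = \frac{1}{771 - 73} = \frac{1}{698}$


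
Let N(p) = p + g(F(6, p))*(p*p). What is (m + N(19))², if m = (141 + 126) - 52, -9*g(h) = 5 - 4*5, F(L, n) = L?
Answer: 6285049/9 ≈ 6.9834e+5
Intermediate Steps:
g(h) = 5/3 (g(h) = -(5 - 4*5)/9 = -(5 - 20)/9 = -⅑*(-15) = 5/3)
m = 215 (m = 267 - 52 = 215)
N(p) = p + 5*p²/3 (N(p) = p + 5*(p*p)/3 = p + 5*p²/3)
(m + N(19))² = (215 + (⅓)*19*(3 + 5*19))² = (215 + (⅓)*19*(3 + 95))² = (215 + (⅓)*19*98)² = (215 + 1862/3)² = (2507/3)² = 6285049/9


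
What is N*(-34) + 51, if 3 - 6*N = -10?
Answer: -68/3 ≈ -22.667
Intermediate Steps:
N = 13/6 (N = ½ - ⅙*(-10) = ½ + 5/3 = 13/6 ≈ 2.1667)
N*(-34) + 51 = (13/6)*(-34) + 51 = -221/3 + 51 = -68/3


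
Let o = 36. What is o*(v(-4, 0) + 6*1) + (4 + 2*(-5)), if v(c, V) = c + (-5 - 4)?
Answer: -258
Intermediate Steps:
v(c, V) = -9 + c (v(c, V) = c - 9 = -9 + c)
o*(v(-4, 0) + 6*1) + (4 + 2*(-5)) = 36*((-9 - 4) + 6*1) + (4 + 2*(-5)) = 36*(-13 + 6) + (4 - 10) = 36*(-7) - 6 = -252 - 6 = -258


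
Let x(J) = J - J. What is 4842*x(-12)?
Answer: 0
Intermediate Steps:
x(J) = 0
4842*x(-12) = 4842*0 = 0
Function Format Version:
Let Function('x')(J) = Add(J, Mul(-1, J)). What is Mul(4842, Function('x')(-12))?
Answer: 0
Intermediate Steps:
Function('x')(J) = 0
Mul(4842, Function('x')(-12)) = Mul(4842, 0) = 0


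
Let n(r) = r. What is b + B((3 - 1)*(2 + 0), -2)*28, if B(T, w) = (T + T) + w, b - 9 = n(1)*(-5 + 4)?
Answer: 176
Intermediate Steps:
b = 8 (b = 9 + 1*(-5 + 4) = 9 + 1*(-1) = 9 - 1 = 8)
B(T, w) = w + 2*T (B(T, w) = 2*T + w = w + 2*T)
b + B((3 - 1)*(2 + 0), -2)*28 = 8 + (-2 + 2*((3 - 1)*(2 + 0)))*28 = 8 + (-2 + 2*(2*2))*28 = 8 + (-2 + 2*4)*28 = 8 + (-2 + 8)*28 = 8 + 6*28 = 8 + 168 = 176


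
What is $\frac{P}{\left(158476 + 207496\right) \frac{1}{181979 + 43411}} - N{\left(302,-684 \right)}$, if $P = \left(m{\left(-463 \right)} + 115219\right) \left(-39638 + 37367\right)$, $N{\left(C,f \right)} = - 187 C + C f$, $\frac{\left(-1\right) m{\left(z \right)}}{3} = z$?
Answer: $- \frac{14897696333174}{91493} \approx -1.6283 \cdot 10^{8}$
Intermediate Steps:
$m{\left(z \right)} = - 3 z$
$P = -264816768$ ($P = \left(\left(-3\right) \left(-463\right) + 115219\right) \left(-39638 + 37367\right) = \left(1389 + 115219\right) \left(-2271\right) = 116608 \left(-2271\right) = -264816768$)
$\frac{P}{\left(158476 + 207496\right) \frac{1}{181979 + 43411}} - N{\left(302,-684 \right)} = - \frac{264816768}{\left(158476 + 207496\right) \frac{1}{181979 + 43411}} - 302 \left(-187 - 684\right) = - \frac{264816768}{365972 \cdot \frac{1}{225390}} - 302 \left(-871\right) = - \frac{264816768}{365972 \cdot \frac{1}{225390}} - -263042 = - \frac{264816768}{\frac{182986}{112695}} + 263042 = \left(-264816768\right) \frac{112695}{182986} + 263042 = - \frac{14921762834880}{91493} + 263042 = - \frac{14897696333174}{91493}$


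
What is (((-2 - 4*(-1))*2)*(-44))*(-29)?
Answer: 5104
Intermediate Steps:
(((-2 - 4*(-1))*2)*(-44))*(-29) = (((-2 + 4)*2)*(-44))*(-29) = ((2*2)*(-44))*(-29) = (4*(-44))*(-29) = -176*(-29) = 5104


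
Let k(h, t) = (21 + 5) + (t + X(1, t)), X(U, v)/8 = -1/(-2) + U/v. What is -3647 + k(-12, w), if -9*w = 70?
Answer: -1142129/315 ≈ -3625.8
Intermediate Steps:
w = -70/9 (w = -1/9*70 = -70/9 ≈ -7.7778)
X(U, v) = 4 + 8*U/v (X(U, v) = 8*(-1/(-2) + U/v) = 8*(-1*(-1/2) + U/v) = 8*(1/2 + U/v) = 4 + 8*U/v)
k(h, t) = 30 + t + 8/t (k(h, t) = (21 + 5) + (t + (4 + 8*1/t)) = 26 + (t + (4 + 8/t)) = 26 + (4 + t + 8/t) = 30 + t + 8/t)
-3647 + k(-12, w) = -3647 + (30 - 70/9 + 8/(-70/9)) = -3647 + (30 - 70/9 + 8*(-9/70)) = -3647 + (30 - 70/9 - 36/35) = -3647 + 6676/315 = -1142129/315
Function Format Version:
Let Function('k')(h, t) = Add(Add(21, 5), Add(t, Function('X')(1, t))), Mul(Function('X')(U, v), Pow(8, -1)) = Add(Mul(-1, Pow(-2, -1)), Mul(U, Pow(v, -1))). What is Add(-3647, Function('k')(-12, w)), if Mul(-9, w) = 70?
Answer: Rational(-1142129, 315) ≈ -3625.8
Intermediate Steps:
w = Rational(-70, 9) (w = Mul(Rational(-1, 9), 70) = Rational(-70, 9) ≈ -7.7778)
Function('X')(U, v) = Add(4, Mul(8, U, Pow(v, -1))) (Function('X')(U, v) = Mul(8, Add(Mul(-1, Pow(-2, -1)), Mul(U, Pow(v, -1)))) = Mul(8, Add(Mul(-1, Rational(-1, 2)), Mul(U, Pow(v, -1)))) = Mul(8, Add(Rational(1, 2), Mul(U, Pow(v, -1)))) = Add(4, Mul(8, U, Pow(v, -1))))
Function('k')(h, t) = Add(30, t, Mul(8, Pow(t, -1))) (Function('k')(h, t) = Add(Add(21, 5), Add(t, Add(4, Mul(8, 1, Pow(t, -1))))) = Add(26, Add(t, Add(4, Mul(8, Pow(t, -1))))) = Add(26, Add(4, t, Mul(8, Pow(t, -1)))) = Add(30, t, Mul(8, Pow(t, -1))))
Add(-3647, Function('k')(-12, w)) = Add(-3647, Add(30, Rational(-70, 9), Mul(8, Pow(Rational(-70, 9), -1)))) = Add(-3647, Add(30, Rational(-70, 9), Mul(8, Rational(-9, 70)))) = Add(-3647, Add(30, Rational(-70, 9), Rational(-36, 35))) = Add(-3647, Rational(6676, 315)) = Rational(-1142129, 315)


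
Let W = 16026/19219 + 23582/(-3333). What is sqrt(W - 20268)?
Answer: 2*I*sqrt(20797772521259085693)/64056927 ≈ 142.39*I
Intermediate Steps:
W = -399807800/64056927 (W = 16026*(1/19219) + 23582*(-1/3333) = 16026/19219 - 23582/3333 = -399807800/64056927 ≈ -6.2414)
sqrt(W - 20268) = sqrt(-399807800/64056927 - 20268) = sqrt(-1298705604236/64056927) = 2*I*sqrt(20797772521259085693)/64056927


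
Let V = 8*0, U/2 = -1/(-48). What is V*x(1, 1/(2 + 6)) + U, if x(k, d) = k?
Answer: 1/24 ≈ 0.041667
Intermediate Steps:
U = 1/24 (U = 2*(-1/(-48)) = 2*(-1*(-1/48)) = 2*(1/48) = 1/24 ≈ 0.041667)
V = 0
V*x(1, 1/(2 + 6)) + U = 0*1 + 1/24 = 0 + 1/24 = 1/24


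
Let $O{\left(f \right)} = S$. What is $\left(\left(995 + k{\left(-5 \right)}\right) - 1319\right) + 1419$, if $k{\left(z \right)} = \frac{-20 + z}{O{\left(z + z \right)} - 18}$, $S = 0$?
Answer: $\frac{19735}{18} \approx 1096.4$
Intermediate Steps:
$O{\left(f \right)} = 0$
$k{\left(z \right)} = \frac{10}{9} - \frac{z}{18}$ ($k{\left(z \right)} = \frac{-20 + z}{0 - 18} = \frac{-20 + z}{-18} = \left(-20 + z\right) \left(- \frac{1}{18}\right) = \frac{10}{9} - \frac{z}{18}$)
$\left(\left(995 + k{\left(-5 \right)}\right) - 1319\right) + 1419 = \left(\left(995 + \left(\frac{10}{9} - - \frac{5}{18}\right)\right) - 1319\right) + 1419 = \left(\left(995 + \left(\frac{10}{9} + \frac{5}{18}\right)\right) - 1319\right) + 1419 = \left(\left(995 + \frac{25}{18}\right) - 1319\right) + 1419 = \left(\frac{17935}{18} - 1319\right) + 1419 = - \frac{5807}{18} + 1419 = \frac{19735}{18}$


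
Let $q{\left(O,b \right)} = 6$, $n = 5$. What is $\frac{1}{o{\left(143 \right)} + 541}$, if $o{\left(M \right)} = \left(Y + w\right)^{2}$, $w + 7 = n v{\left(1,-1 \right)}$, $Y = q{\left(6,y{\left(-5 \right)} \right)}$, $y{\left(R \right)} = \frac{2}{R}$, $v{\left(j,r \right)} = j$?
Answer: $\frac{1}{557} \approx 0.0017953$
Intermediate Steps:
$Y = 6$
$w = -2$ ($w = -7 + 5 \cdot 1 = -7 + 5 = -2$)
$o{\left(M \right)} = 16$ ($o{\left(M \right)} = \left(6 - 2\right)^{2} = 4^{2} = 16$)
$\frac{1}{o{\left(143 \right)} + 541} = \frac{1}{16 + 541} = \frac{1}{557}$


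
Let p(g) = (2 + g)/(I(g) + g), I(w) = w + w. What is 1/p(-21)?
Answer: 63/19 ≈ 3.3158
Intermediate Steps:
I(w) = 2*w
p(g) = (2 + g)/(3*g) (p(g) = (2 + g)/(2*g + g) = (2 + g)/((3*g)) = (2 + g)*(1/(3*g)) = (2 + g)/(3*g))
1/p(-21) = 1/((⅓)*(2 - 21)/(-21)) = 1/((⅓)*(-1/21)*(-19)) = 1/(19/63) = 63/19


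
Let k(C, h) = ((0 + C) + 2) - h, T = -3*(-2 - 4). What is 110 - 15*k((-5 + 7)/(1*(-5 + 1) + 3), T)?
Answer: 380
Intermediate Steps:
T = 18 (T = -3*(-6) = 18)
k(C, h) = 2 + C - h (k(C, h) = (C + 2) - h = (2 + C) - h = 2 + C - h)
110 - 15*k((-5 + 7)/(1*(-5 + 1) + 3), T) = 110 - 15*(2 + (-5 + 7)/(1*(-5 + 1) + 3) - 1*18) = 110 - 15*(2 + 2/(1*(-4) + 3) - 18) = 110 - 15*(2 + 2/(-4 + 3) - 18) = 110 - 15*(2 + 2/(-1) - 18) = 110 - 15*(2 + 2*(-1) - 18) = 110 - 15*(2 - 2 - 18) = 110 - 15*(-18) = 110 + 270 = 380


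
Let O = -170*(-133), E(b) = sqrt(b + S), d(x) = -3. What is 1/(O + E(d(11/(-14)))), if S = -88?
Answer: 3230/73030313 - I*sqrt(91)/511212191 ≈ 4.4228e-5 - 1.866e-8*I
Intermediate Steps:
E(b) = sqrt(-88 + b) (E(b) = sqrt(b - 88) = sqrt(-88 + b))
O = 22610
1/(O + E(d(11/(-14)))) = 1/(22610 + sqrt(-88 - 3)) = 1/(22610 + sqrt(-91)) = 1/(22610 + I*sqrt(91))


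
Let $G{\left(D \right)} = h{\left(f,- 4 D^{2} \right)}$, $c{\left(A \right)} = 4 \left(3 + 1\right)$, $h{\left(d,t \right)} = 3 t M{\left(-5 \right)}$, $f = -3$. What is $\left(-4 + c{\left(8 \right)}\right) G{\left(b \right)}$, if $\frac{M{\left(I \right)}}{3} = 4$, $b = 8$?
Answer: $-110592$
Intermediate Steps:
$M{\left(I \right)} = 12$ ($M{\left(I \right)} = 3 \cdot 4 = 12$)
$h{\left(d,t \right)} = 36 t$ ($h{\left(d,t \right)} = 3 t 12 = 36 t$)
$c{\left(A \right)} = 16$ ($c{\left(A \right)} = 4 \cdot 4 = 16$)
$G{\left(D \right)} = - 144 D^{2}$ ($G{\left(D \right)} = 36 \left(- 4 D^{2}\right) = - 144 D^{2}$)
$\left(-4 + c{\left(8 \right)}\right) G{\left(b \right)} = \left(-4 + 16\right) \left(- 144 \cdot 8^{2}\right) = 12 \left(\left(-144\right) 64\right) = 12 \left(-9216\right) = -110592$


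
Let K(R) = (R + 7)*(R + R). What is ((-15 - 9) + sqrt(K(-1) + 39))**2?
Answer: 603 - 144*sqrt(3) ≈ 353.58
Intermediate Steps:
K(R) = 2*R*(7 + R) (K(R) = (7 + R)*(2*R) = 2*R*(7 + R))
((-15 - 9) + sqrt(K(-1) + 39))**2 = ((-15 - 9) + sqrt(2*(-1)*(7 - 1) + 39))**2 = (-24 + sqrt(2*(-1)*6 + 39))**2 = (-24 + sqrt(-12 + 39))**2 = (-24 + sqrt(27))**2 = (-24 + 3*sqrt(3))**2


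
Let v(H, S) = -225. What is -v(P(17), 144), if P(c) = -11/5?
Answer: 225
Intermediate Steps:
P(c) = -11/5 (P(c) = -11*1/5 = -11/5)
-v(P(17), 144) = -1*(-225) = 225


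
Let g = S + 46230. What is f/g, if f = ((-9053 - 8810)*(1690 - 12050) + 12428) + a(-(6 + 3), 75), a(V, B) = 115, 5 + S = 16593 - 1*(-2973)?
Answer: 185073223/65791 ≈ 2813.0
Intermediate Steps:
S = 19561 (S = -5 + (16593 - 1*(-2973)) = -5 + (16593 + 2973) = -5 + 19566 = 19561)
f = 185073223 (f = ((-9053 - 8810)*(1690 - 12050) + 12428) + 115 = (-17863*(-10360) + 12428) + 115 = (185060680 + 12428) + 115 = 185073108 + 115 = 185073223)
g = 65791 (g = 19561 + 46230 = 65791)
f/g = 185073223/65791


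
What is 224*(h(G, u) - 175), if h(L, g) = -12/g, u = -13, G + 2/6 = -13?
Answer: -506912/13 ≈ -38993.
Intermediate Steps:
G = -40/3 (G = -1/3 - 13 = -40/3 ≈ -13.333)
224*(h(G, u) - 175) = 224*(-12/(-13) - 175) = 224*(-12*(-1/13) - 175) = 224*(12/13 - 175) = 224*(-2263/13) = -506912/13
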